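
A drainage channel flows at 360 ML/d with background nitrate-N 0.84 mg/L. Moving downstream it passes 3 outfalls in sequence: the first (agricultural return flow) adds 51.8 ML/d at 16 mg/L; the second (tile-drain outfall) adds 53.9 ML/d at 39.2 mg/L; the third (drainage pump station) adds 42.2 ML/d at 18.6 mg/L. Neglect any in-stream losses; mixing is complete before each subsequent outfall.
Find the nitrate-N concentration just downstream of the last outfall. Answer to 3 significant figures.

After outfall 1: Q = 360.0 + 51.80 = 411.8 ML/d; C = (360.0·0.8400 + 51.80·16.00)/411.8 = 2.747 mg/L.
After outfall 2: Q = 411.8 + 53.90 = 465.7 ML/d; C = (411.8·2.747 + 53.90·39.20)/465.7 = 6.966 mg/L.
After outfall 3: Q = 465.7 + 42.20 = 507.9 ML/d; C = (465.7·6.966 + 42.20·18.60)/507.9 = 7.933 mg/L.

7.93 mg/L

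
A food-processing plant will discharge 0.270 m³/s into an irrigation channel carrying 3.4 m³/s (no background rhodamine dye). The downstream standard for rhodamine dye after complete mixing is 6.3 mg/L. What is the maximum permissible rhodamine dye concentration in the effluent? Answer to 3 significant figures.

At the limit, (Qr·Cr + Qe·Cₑ)/(Qr + Qe) = 6.3:
Cₑ = (3.670·6.3 − 3.400·0) / 0.2700 = 85.63 mg/L.

85.6 mg/L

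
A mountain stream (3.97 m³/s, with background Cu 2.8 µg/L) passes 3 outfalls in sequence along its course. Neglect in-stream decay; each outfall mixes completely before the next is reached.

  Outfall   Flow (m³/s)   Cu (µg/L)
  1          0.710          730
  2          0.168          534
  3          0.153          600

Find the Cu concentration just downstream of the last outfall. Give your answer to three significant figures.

After outfall 1: Q = 3.970 + 0.7100 = 4.680 m³/s; C = (3.970·2.800 + 0.7100·730.0)/4.680 = 113.1 µg/L.
After outfall 2: Q = 4.680 + 0.1680 = 4.848 m³/s; C = (4.680·113.1 + 0.1680·534.0)/4.848 = 127.7 µg/L.
After outfall 3: Q = 4.848 + 0.1530 = 5.001 m³/s; C = (4.848·127.7 + 0.1530·600.0)/5.001 = 142.2 µg/L.

142 µg/L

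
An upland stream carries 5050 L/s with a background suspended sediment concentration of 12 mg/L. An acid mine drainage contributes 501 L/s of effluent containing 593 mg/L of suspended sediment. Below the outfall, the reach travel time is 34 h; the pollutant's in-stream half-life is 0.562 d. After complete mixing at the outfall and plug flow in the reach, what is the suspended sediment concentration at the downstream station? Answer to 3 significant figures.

After mixing, C = (5050·12.00 + 501.0·593.0) / 5551 = 357700/5551 = 64.44 mg/L.
Half-life 0.562 d → k = ln 2 / 0.562 = 1.233 d⁻¹.
First-order decay: C = 64.44·exp(−k·t) = 64.44·0.1743 = 11.23 mg/L.

11.2 mg/L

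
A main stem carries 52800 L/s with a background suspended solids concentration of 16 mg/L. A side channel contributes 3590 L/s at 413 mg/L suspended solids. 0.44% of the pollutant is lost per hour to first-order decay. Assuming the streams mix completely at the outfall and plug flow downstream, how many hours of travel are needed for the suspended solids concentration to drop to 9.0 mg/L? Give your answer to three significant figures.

345 h

After mixing, C = (52800·16.00 + 3590·413.0) / 56390 = 2327000/56390 = 41.27 mg/L.
0.44%/h lost → k = −ln(1 − 0.0044) = 0.004410 h⁻¹.
41.27·exp(−k·t) = 9.0 → t = ln(41.27/9.0)/k = 1243000 s = 345.4 h.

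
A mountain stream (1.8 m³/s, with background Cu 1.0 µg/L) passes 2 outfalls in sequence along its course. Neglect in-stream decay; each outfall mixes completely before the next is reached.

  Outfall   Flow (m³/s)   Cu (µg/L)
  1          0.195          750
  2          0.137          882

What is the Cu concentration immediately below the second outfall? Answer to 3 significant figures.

126 µg/L

Outfall 1: combined Q = 1.995 m³/s; C = (1.800·1.000 + 0.1950·750.0)/1.995 = 74.21 µg/L.
Outfall 2: combined Q = 2.132 m³/s; C = (1.995·74.21 + 0.1370·882.0)/2.132 = 126.1 µg/L.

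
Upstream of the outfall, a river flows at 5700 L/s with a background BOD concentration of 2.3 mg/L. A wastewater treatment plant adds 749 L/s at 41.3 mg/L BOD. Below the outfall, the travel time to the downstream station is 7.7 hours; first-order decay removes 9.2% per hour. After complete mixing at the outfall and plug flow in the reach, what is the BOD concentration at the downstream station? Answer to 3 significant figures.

After mixing, C = (5700·2.300 + 749.0·41.30) / 6449 = 44040/6449 = 6.830 mg/L.
9.2%/h lost → k = −ln(1 − 0.092) = 0.09651 h⁻¹.
Decay over the reach: 6.830·exp(−kt) = 6.830·0.4756 = 3.248 mg/L.

3.25 mg/L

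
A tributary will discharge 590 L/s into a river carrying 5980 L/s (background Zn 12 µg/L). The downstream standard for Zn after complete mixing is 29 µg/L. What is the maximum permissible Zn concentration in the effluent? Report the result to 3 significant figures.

At the limit, (Qr·Cr + Qe·Cₑ)/(Qr + Qe) = 29:
Cₑ = (6570·29 − 5980·12.00) / 590.0 = 201.3 µg/L.

201 µg/L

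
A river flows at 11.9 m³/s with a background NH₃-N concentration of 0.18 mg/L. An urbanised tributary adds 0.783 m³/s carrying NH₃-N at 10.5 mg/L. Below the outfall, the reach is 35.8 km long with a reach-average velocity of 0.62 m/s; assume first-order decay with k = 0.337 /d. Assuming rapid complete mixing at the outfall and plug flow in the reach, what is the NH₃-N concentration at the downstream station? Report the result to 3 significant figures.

Mass balance: C = (11.90·0.1800 + 0.7830·10.50) / 12.68 = 10.36/12.68 = 0.8171 mg/L.
Travel time t = 35.8·1000 / 0.62 = 57740 s = 16.04 h.
Decay over the reach: 0.8171·exp(−kt) = 0.8171·0.7983 = 0.6523 mg/L.

0.652 mg/L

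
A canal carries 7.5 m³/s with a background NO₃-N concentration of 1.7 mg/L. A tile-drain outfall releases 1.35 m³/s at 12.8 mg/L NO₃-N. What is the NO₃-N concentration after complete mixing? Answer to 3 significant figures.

Conservation of mass: C = (7.500·1.700 + 1.350·12.80) / 8.850 = 30.03/8.850 = 3.393 mg/L.

3.39 mg/L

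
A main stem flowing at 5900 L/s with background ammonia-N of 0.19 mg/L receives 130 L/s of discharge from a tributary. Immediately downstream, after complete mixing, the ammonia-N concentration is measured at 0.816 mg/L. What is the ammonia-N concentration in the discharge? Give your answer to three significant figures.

29.2 mg/L

Mass balance: 5900·0.1900 + 130.0·Cₑ = 6030·0.8160
→ Cₑ = (6030·0.8160 − 5900·0.1900) / 130.0 = 29.23 mg/L.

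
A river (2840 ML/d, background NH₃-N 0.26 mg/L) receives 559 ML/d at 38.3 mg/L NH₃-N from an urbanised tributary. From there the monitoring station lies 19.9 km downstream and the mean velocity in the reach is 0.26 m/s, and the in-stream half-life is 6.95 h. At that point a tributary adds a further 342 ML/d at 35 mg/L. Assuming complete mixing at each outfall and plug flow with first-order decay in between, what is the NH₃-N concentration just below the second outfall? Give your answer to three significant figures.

Conservation of mass: C = (2840·0.2600 + 559.0·38.30) / 3399 = 22150/3399 = 6.516 mg/L; combined flow 3399 ML/d.
Travel time t = 19.9·1000 / 0.26 = 76540 s = 21.26 h.
Half-life 6.95 h → k = ln 2 / 6.95 = 0.09973 h⁻¹ = 2.394 d⁻¹.
Decay over the reach: 6.516·exp(−kt) = 6.516·0.1200 = 0.7818 mg/L.
At the second outfall, C = (3399·0.7818 + 342.0·35.00) / (3399 + 342.0) = 3.910 mg/L.

3.91 mg/L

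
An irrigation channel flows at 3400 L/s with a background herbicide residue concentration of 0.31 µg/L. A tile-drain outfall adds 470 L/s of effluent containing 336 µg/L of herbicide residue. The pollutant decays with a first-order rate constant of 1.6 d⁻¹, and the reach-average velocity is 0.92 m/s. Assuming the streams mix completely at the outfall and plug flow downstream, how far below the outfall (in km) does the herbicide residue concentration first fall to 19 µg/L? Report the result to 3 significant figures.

38.3 km

Mixed concentration C = ΣQC/ΣQ = (3400·0.3100 + 470.0·336.0) / 3870 = 159000/3870 = 41.08 µg/L.
Set 41.08·exp(−k·t) = 19 → t = ln(41.08/19)/k = 41640 s = 11.57 h.
Distance = v·t = 0.92·41640 = 38310 m = 38.31 km.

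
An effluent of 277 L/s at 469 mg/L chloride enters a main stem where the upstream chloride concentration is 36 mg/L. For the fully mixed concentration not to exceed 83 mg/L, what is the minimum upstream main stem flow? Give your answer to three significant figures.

Set C_mix = 83: (Q·36.00 + 277.0·469.0) / (Q + 277.0) = 83
→ Q = 277.0·(469.0 − 83)/(83 − 36.00) = 2275 L/s.

2270 L/s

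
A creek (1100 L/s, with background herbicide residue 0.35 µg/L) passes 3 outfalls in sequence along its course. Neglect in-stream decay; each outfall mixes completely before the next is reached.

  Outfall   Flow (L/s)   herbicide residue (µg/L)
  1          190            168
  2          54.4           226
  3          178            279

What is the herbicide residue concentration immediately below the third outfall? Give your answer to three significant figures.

Below outfall 1: Q → 1290 L/s, C = (1100·0.3500 + 190.0·168.0)/1290 = 25.04 µg/L.
Below outfall 2: Q → 1344 L/s, C = (1290·25.04 + 54.40·226.0)/1344 = 33.17 µg/L.
Below outfall 3: Q → 1522 L/s, C = (1344·33.17 + 178.0·279.0)/1522 = 61.92 µg/L.

61.9 µg/L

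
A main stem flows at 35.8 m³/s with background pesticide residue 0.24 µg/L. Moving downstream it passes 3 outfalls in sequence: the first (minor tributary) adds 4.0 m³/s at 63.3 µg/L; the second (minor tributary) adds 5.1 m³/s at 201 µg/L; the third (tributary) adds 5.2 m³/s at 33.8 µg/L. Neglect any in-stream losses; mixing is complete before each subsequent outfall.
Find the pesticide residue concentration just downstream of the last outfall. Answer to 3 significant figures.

29.2 µg/L

Below outfall 1: Q → 39.80 m³/s, C = (35.80·0.2400 + 4.000·63.30)/39.80 = 6.578 µg/L.
Below outfall 2: Q → 44.90 m³/s, C = (39.80·6.578 + 5.100·201.0)/44.90 = 28.66 µg/L.
Below outfall 3: Q → 50.10 m³/s, C = (44.90·28.66 + 5.200·33.80)/50.10 = 29.19 µg/L.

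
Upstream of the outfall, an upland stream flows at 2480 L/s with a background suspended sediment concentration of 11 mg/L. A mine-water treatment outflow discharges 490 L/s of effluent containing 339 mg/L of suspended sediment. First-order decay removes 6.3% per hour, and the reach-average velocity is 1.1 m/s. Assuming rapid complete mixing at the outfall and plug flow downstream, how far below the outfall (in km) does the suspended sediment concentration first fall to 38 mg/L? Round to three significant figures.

Mass balance: C = (2480·11.00 + 490.0·339.0) / 2970 = 193400/2970 = 65.11 mg/L.
6.3%/h lost → k = −ln(1 − 0.063) = 0.06507 h⁻¹.
Set 65.11·exp(−k·t) = 38 → t = ln(65.11/38)/k = 29790 s = 8.276 h.
Distance = v·t = 1.1·29790 = 32770 m = 32.77 km.

32.8 km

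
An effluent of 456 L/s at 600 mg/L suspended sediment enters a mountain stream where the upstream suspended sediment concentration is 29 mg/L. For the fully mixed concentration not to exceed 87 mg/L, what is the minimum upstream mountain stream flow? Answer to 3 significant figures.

4030 L/s

Set C_mix = 87: (Q·29.00 + 456.0·600.0) / (Q + 456.0) = 87
→ Q = 456.0·(600.0 − 87)/(87 − 29.00) = 4033 L/s.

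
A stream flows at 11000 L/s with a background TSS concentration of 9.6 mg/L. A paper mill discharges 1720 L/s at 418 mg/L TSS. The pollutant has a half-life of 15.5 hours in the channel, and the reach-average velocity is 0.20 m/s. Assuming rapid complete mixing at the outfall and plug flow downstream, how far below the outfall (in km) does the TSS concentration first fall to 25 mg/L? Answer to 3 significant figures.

After mixing, C = (11000·9.600 + 1720·418.0) / 12720 = 824600/12720 = 64.82 mg/L.
Half-life 15.5 h → k = ln 2 / 15.5 = 0.04472 h⁻¹ = 1.073 d⁻¹.
Set 64.82·exp(−k·t) = 25 → t = ln(64.82/25)/k = 76700 s = 21.31 h.
Distance = v·t = 0.20·76700 = 15340 m = 15.34 km.

15.3 km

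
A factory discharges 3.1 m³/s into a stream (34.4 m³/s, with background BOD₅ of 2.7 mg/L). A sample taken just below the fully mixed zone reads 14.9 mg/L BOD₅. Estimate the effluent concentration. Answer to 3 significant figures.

150 mg/L

Mass balance: 34.40·2.700 + 3.100·Cₑ = 37.50·14.90
→ Cₑ = (37.50·14.90 − 34.40·2.700) / 3.100 = 150.3 mg/L.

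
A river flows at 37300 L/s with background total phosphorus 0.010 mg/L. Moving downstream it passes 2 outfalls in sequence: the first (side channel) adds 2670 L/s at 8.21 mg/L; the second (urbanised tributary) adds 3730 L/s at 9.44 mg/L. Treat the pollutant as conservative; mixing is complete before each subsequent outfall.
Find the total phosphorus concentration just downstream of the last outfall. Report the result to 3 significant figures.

1.32 mg/L

After outfall 1: Q = 37300 + 2670 = 39970 L/s; C = (37300·0.01000 + 2670·8.210)/39970 = 0.5578 mg/L.
After outfall 2: Q = 39970 + 3730 = 43700 L/s; C = (39970·0.5578 + 3730·9.440)/43700 = 1.316 mg/L.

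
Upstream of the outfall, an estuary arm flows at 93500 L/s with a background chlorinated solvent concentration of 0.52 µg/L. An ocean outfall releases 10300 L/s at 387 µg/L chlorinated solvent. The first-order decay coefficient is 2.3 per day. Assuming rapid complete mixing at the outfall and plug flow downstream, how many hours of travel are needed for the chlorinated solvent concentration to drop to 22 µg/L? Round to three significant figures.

Mass balance: C = (93500·0.5200 + 10300·387.0) / 103800 = 4035000/103800 = 38.87 µg/L.
38.87·exp(−k·t) = 22 → t = ln(38.87/22)/k = 21380 s = 5.939 h.

5.94 h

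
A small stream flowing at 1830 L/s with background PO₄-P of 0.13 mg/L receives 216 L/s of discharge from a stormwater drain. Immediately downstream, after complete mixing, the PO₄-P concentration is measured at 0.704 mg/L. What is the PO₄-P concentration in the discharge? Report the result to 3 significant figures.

5.57 mg/L

Mass balance: 1830·0.1300 + 216.0·Cₑ = 2046·0.7040
→ Cₑ = (2046·0.7040 − 1830·0.1300) / 216.0 = 5.567 mg/L.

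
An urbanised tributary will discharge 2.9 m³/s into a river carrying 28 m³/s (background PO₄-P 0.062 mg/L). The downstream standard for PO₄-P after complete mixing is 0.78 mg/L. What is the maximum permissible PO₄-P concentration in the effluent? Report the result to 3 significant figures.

At the limit, (Qr·Cr + Qe·Cₑ)/(Qr + Qe) = 0.78:
Cₑ = (30.90·0.78 − 28.00·0.06200) / 2.900 = 7.712 mg/L.

7.71 mg/L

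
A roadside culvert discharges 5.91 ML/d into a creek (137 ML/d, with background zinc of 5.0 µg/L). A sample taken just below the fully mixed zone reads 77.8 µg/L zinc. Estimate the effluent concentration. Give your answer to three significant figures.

1770 µg/L

Mass balance: 137.0·5.000 + 5.910·Cₑ = 142.9·77.80
→ Cₑ = (142.9·77.80 − 137.0·5.000) / 5.910 = 1765 µg/L.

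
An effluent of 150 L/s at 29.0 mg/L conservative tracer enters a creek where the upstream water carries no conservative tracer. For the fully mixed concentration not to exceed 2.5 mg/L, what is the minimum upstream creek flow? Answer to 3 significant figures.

1590 L/s

Set C_mix = 2.5: (Q·0 + 150.0·29.00) / (Q + 150.0) = 2.5
→ Q = 150.0·(29.00 − 2.5)/(2.5 − 0) = 1590 L/s.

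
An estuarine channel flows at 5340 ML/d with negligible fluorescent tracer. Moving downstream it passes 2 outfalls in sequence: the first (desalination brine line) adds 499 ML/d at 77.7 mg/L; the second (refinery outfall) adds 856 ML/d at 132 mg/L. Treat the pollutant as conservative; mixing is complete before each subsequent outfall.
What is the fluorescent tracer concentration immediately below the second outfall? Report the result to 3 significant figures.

22.7 mg/L

Below outfall 1: Q → 5839 ML/d, C = (5340·0 + 499.0·77.70)/5839 = 6.640 mg/L.
Below outfall 2: Q → 6695 ML/d, C = (5839·6.640 + 856.0·132.0)/6695 = 22.67 mg/L.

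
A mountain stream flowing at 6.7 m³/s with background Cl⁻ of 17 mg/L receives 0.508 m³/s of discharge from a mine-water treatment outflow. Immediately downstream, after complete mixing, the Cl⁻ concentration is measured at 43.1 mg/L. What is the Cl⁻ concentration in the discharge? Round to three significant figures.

387 mg/L

Mass balance: 6.700·17.00 + 0.5080·Cₑ = 7.208·43.10
→ Cₑ = (7.208·43.10 − 6.700·17.00) / 0.5080 = 387.3 mg/L.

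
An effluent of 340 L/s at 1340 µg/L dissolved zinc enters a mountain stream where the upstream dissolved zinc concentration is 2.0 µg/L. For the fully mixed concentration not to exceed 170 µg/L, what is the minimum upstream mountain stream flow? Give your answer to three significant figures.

Set C_mix = 170: (Q·2.000 + 340.0·1340) / (Q + 340.0) = 170
→ Q = 340.0·(1340 − 170)/(170 − 2.000) = 2368 L/s.

2370 L/s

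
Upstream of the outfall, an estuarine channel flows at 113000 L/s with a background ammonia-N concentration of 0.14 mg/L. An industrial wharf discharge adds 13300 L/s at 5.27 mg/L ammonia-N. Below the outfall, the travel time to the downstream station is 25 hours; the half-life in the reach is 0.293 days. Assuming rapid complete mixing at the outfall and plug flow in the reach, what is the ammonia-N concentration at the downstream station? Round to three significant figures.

0.0579 mg/L

After mixing, C = (113000·0.1400 + 13300·5.270) / 126300 = 85910/126300 = 0.6802 mg/L.
Half-life 0.293 d → k = ln 2 / 0.293 = 2.366 d⁻¹.
Decay over the reach: 0.6802·exp(−kt) = 0.6802·0.08507 = 0.05787 mg/L.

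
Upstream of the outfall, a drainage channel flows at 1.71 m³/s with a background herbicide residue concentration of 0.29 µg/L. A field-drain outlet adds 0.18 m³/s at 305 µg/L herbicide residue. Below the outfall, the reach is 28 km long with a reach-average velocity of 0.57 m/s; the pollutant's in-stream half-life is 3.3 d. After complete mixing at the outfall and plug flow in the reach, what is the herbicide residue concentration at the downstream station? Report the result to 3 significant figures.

After mixing, C = (1.710·0.2900 + 0.1800·305.0) / 1.890 = 55.40/1.890 = 29.31 µg/L.
Travel time t = 28·1000 / 0.57 = 49120 s = 13.65 h.
Half-life 3.3 d → k = ln 2 / 3.3 = 0.2100 d⁻¹.
Applying C = C₀e^(−kt): 29.31 × 0.8874 = 26.01 µg/L.

26.0 µg/L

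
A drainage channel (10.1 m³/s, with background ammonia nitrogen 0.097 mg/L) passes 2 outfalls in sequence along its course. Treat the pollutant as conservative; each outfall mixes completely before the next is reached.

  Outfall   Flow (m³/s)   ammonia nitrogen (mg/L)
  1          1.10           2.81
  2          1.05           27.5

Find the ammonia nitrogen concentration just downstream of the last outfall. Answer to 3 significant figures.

Outfall 1: combined Q = 11.20 m³/s; C = (10.10·0.09700 + 1.100·2.810)/11.20 = 0.3635 mg/L.
Outfall 2: combined Q = 12.25 m³/s; C = (11.20·0.3635 + 1.050·27.50)/12.25 = 2.689 mg/L.

2.69 mg/L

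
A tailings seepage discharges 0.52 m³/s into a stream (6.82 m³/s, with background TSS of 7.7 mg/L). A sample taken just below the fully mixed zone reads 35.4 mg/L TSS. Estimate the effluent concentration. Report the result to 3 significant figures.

399 mg/L

Mass balance: 6.820·7.700 + 0.5200·Cₑ = 7.340·35.40
→ Cₑ = (7.340·35.40 − 6.820·7.700) / 0.5200 = 398.7 mg/L.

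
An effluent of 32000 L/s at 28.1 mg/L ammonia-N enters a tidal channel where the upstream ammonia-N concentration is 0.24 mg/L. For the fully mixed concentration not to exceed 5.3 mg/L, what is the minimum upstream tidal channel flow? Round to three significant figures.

144000 L/s

Set C_mix = 5.3: (Q·0.2400 + 32000·28.10) / (Q + 32000) = 5.3
→ Q = 32000·(28.10 − 5.3)/(5.3 − 0.2400) = 144200 L/s.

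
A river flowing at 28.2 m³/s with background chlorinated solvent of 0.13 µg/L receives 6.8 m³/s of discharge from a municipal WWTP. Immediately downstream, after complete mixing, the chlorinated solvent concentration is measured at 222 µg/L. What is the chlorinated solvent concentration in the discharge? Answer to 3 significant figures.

Mass balance: 28.20·0.1300 + 6.800·Cₑ = 35.00·222.0
→ Cₑ = (35.00·222.0 − 28.20·0.1300) / 6.800 = 1142 µg/L.

1140 µg/L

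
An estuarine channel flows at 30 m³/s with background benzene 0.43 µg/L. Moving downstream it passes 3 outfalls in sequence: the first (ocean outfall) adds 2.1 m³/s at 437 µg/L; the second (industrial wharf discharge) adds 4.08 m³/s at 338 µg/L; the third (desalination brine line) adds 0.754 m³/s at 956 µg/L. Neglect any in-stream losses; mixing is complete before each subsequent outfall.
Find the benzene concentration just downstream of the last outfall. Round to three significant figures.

After outfall 1: Q = 30.00 + 2.100 = 32.10 m³/s; C = (30.00·0.4300 + 2.100·437.0)/32.10 = 28.99 µg/L.
After outfall 2: Q = 32.10 + 4.080 = 36.18 m³/s; C = (32.10·28.99 + 4.080·338.0)/36.18 = 63.84 µg/L.
After outfall 3: Q = 36.18 + 0.7540 = 36.93 m³/s; C = (36.18·63.84 + 0.7540·956.0)/36.93 = 82.05 µg/L.

82.1 µg/L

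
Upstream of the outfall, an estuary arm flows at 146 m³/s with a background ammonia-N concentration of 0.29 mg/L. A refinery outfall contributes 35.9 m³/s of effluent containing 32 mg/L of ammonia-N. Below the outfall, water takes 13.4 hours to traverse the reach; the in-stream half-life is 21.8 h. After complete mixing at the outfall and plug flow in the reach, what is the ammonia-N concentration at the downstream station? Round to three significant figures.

Flow-weighted average: C = (146.0·0.2900 + 35.90·32.00) / 181.9 = 1191/181.9 = 6.548 mg/L.
Half-life 21.8 h → k = ln 2 / 21.8 = 0.03180 h⁻¹ = 0.7631 d⁻¹.
Applying C = C₀e^(−kt): 6.548 × 0.6531 = 4.277 mg/L.

4.28 mg/L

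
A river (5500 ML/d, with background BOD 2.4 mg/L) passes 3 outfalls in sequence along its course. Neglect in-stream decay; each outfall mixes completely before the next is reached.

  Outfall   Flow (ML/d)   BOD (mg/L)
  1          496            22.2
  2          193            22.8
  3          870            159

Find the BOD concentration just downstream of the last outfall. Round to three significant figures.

23.6 mg/L

After outfall 1: Q = 5500 + 496.0 = 5996 ML/d; C = (5500·2.400 + 496.0·22.20)/5996 = 4.038 mg/L.
After outfall 2: Q = 5996 + 193.0 = 6189 ML/d; C = (5996·4.038 + 193.0·22.80)/6189 = 4.623 mg/L.
After outfall 3: Q = 6189 + 870.0 = 7059 ML/d; C = (6189·4.623 + 870.0·159.0)/7059 = 23.65 mg/L.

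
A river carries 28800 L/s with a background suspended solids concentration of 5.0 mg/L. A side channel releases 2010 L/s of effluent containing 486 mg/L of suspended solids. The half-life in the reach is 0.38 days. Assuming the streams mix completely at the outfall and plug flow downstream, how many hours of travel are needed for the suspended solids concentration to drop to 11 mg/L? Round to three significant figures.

15.7 h

After mixing, C = (28800·5.000 + 2010·486.0) / 30810 = 1121000/30810 = 36.38 mg/L.
Half-life 0.38 d → k = ln 2 / 0.38 = 1.824 d⁻¹.
36.38·exp(−k·t) = 11 → t = ln(36.38/11)/k = 56660 s = 15.74 h.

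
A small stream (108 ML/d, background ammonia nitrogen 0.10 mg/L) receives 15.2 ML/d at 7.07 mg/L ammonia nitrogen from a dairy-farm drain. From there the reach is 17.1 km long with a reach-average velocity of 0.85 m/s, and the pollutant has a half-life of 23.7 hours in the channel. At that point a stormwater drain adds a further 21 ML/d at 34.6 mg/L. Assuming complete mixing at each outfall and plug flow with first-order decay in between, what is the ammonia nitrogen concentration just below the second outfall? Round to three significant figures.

5.74 mg/L

Conservation of mass: C = (108.0·0.1000 + 15.20·7.070) / 123.2 = 118.3/123.2 = 0.9599 mg/L; combined flow 123.2 ML/d.
Travel time t = 17.1·1000 / 0.85 = 20120 s = 5.588 h.
Half-life 23.7 h → k = ln 2 / 23.7 = 0.02925 h⁻¹ = 0.7019 d⁻¹.
After decay, C = 0.9599 × e^(−kt) = 0.9599 × 0.8492 = 0.8152 mg/L.
At the second outfall, C = (123.2·0.8152 + 21.00·34.60) / (123.2 + 21.00) = 5.735 mg/L.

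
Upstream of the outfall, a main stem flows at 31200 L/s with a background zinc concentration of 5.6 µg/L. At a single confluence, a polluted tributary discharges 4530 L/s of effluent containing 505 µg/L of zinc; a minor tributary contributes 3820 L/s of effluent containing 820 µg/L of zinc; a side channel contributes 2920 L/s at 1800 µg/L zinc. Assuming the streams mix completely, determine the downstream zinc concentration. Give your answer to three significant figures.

After mixing, C = (31200·5.600 + 4530·505.0 + 3820·820.0 + 2920·1800) / 42470 = 10850000/42470 = 255.5 µg/L.

255 µg/L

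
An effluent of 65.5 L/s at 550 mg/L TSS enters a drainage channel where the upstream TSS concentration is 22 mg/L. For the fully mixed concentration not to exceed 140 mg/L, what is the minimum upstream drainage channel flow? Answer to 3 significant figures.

Set C_mix = 140: (Q·22.00 + 65.50·550.0) / (Q + 65.50) = 140
→ Q = 65.50·(550.0 − 140)/(140 − 22.00) = 227.6 L/s.

228 L/s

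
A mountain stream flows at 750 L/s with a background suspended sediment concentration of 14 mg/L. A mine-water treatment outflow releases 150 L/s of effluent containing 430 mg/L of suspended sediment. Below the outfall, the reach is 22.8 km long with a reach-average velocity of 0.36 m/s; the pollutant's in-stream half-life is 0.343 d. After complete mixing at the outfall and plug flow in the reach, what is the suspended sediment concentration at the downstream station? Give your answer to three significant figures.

18.9 mg/L

Flow-weighted average: C = (750.0·14.00 + 150.0·430.0) / 900.0 = 75000/900.0 = 83.33 mg/L.
Travel time t = 22.8·1000 / 0.36 = 63330 s = 17.59 h.
Half-life 0.343 d → k = ln 2 / 0.343 = 2.021 d⁻¹.
First-order decay: C = 83.33·exp(−k·t) = 83.33·0.2273 = 18.94 mg/L.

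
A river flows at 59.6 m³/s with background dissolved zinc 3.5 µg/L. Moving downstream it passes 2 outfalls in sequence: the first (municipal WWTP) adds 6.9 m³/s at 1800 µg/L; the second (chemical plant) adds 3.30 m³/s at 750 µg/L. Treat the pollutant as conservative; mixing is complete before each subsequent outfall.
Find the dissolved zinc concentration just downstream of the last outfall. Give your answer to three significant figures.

216 µg/L

Outfall 1: combined Q = 66.50 m³/s; C = (59.60·3.500 + 6.900·1800)/66.50 = 189.9 µg/L.
Outfall 2: combined Q = 69.80 m³/s; C = (66.50·189.9 + 3.300·750.0)/69.80 = 216.4 µg/L.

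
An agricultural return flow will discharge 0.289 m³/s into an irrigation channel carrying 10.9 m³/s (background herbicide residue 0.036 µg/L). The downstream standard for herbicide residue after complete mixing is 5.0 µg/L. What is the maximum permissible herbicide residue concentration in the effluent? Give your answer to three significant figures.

At the limit, (Qr·Cr + Qe·Cₑ)/(Qr + Qe) = 5.0:
Cₑ = (11.19·5.0 − 10.90·0.03600) / 0.2890 = 192.2 µg/L.

192 µg/L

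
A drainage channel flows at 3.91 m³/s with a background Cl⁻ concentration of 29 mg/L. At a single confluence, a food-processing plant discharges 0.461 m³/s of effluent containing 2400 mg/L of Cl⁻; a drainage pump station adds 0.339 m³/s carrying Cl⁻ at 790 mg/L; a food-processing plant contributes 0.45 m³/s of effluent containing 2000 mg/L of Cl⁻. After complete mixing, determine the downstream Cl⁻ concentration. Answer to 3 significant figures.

463 mg/L

Mass balance: C = (3.910·29.00 + 0.4610·2400 + 0.3390·790.0 + 0.4500·2000) / 5.160 = 2388/5.160 = 462.7 mg/L.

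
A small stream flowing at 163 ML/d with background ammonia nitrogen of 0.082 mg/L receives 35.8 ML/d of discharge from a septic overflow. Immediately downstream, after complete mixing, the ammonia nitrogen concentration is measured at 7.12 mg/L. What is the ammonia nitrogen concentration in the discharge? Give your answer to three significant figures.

Mass balance: 163.0·0.08200 + 35.80·Cₑ = 198.8·7.120
→ Cₑ = (198.8·7.120 − 163.0·0.08200) / 35.80 = 39.16 mg/L.

39.2 mg/L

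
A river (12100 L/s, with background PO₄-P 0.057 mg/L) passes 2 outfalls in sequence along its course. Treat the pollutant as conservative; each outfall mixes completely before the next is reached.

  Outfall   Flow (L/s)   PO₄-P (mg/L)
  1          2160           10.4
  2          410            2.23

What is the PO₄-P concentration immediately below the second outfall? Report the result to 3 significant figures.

1.64 mg/L

After outfall 1: Q = 12100 + 2160 = 14260 L/s; C = (12100·0.05700 + 2160·10.40)/14260 = 1.624 mg/L.
After outfall 2: Q = 14260 + 410.0 = 14670 L/s; C = (14260·1.624 + 410.0·2.230)/14670 = 1.641 mg/L.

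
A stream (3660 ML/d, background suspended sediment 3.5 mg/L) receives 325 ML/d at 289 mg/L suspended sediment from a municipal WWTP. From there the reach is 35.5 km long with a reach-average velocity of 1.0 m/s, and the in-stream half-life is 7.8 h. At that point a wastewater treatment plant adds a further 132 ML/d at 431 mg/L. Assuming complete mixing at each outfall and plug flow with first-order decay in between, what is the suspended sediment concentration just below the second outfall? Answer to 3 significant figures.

24.6 mg/L

Conservation of mass: C = (3660·3.500 + 325.0·289.0) / 3985 = 106700/3985 = 26.78 mg/L; combined flow 3985 ML/d.
Travel time t = 35.5·1000 / 1.0 = 35500 s = 9.861 h.
Half-life 7.8 h → k = ln 2 / 7.8 = 0.08887 h⁻¹ = 2.133 d⁻¹.
First-order decay: C = 26.78·exp(−k·t) = 26.78·0.4163 = 11.15 mg/L.
At the second outfall, C = (3985·11.15 + 132.0·431.0) / (3985 + 132.0) = 24.61 mg/L.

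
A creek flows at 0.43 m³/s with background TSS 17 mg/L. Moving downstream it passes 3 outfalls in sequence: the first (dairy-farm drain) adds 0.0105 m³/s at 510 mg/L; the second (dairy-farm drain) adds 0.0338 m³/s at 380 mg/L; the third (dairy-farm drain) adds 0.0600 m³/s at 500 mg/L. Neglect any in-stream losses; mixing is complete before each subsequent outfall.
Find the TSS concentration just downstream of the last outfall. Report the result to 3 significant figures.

104 mg/L

After outfall 1: Q = 0.4300 + 0.01050 = 0.4405 m³/s; C = (0.4300·17.00 + 0.01050·510.0)/0.4405 = 28.75 mg/L.
After outfall 2: Q = 0.4405 + 0.03380 = 0.4743 m³/s; C = (0.4405·28.75 + 0.03380·380.0)/0.4743 = 53.78 mg/L.
After outfall 3: Q = 0.4743 + 0.06000 = 0.5343 m³/s; C = (0.4743·53.78 + 0.06000·500.0)/0.5343 = 103.9 mg/L.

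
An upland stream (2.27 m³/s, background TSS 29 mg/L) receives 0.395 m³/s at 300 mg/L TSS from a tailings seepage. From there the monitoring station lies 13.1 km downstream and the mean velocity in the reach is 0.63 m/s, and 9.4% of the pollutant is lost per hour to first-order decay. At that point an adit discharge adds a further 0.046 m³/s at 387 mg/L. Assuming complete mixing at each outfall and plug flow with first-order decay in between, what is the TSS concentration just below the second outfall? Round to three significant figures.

45.0 mg/L

Mass balance: C = (2.270·29.00 + 0.3950·300.0) / 2.665 = 184.3/2.665 = 69.17 mg/L; combined flow 2.665 m³/s.
Travel time t = 13.1·1000 / 0.63 = 20790 s = 5.776 h.
9.4%/h lost → k = −ln(1 − 0.094) = 0.09872 h⁻¹.
Applying C = C₀e^(−kt): 69.17 × 0.5654 = 39.11 mg/L.
Second outfall: C = (2.665·39.11 + 0.04600·387.0)/2.711 = 45.01 mg/L.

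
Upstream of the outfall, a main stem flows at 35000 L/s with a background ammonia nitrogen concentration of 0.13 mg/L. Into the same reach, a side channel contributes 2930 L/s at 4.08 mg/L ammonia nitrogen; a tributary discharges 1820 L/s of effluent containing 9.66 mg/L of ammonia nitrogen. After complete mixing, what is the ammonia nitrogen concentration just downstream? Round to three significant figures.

Conservation of mass: C = (35000·0.1300 + 2930·4.080 + 1820·9.660) / 39750 = 34090/39750 = 0.8575 mg/L.

0.857 mg/L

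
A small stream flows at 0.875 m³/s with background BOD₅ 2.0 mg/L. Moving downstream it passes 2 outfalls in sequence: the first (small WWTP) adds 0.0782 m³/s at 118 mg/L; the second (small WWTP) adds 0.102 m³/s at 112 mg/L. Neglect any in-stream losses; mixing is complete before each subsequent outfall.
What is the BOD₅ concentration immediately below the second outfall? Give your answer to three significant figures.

21.2 mg/L

Below outfall 1: Q → 0.9532 m³/s, C = (0.8750·2.000 + 0.07820·118.0)/0.9532 = 11.52 mg/L.
Below outfall 2: Q → 1.055 m³/s, C = (0.9532·11.52 + 0.1020·112.0)/1.055 = 21.23 mg/L.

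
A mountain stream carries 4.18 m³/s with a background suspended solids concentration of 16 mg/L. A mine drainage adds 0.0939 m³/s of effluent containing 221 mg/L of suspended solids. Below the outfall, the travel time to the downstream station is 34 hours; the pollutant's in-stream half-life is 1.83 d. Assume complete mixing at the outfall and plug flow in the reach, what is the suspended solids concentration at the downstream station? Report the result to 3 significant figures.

12.0 mg/L

After mixing, C = (4.180·16.00 + 0.09390·221.0) / 4.274 = 87.63/4.274 = 20.50 mg/L.
Half-life 1.83 d → k = ln 2 / 1.83 = 0.3788 d⁻¹.
Applying C = C₀e^(−kt): 20.50 × 0.5847 = 11.99 mg/L.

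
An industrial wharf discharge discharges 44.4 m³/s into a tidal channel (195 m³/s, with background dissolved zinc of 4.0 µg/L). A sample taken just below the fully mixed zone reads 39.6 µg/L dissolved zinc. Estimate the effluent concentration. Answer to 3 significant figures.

196 µg/L

Mass balance: 195.0·4.000 + 44.40·Cₑ = 239.4·39.60
→ Cₑ = (239.4·39.60 − 195.0·4.000) / 44.40 = 196.0 µg/L.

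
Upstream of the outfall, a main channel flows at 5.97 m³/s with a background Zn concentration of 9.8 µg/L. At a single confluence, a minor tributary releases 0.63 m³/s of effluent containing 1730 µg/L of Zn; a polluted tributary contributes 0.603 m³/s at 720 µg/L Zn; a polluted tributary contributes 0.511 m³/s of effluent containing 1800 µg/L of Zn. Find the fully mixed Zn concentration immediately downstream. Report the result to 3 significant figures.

324 µg/L

Mixed concentration C = ΣQC/ΣQ = (5.970·9.800 + 0.6300·1730 + 0.6030·720.0 + 0.5110·1800) / 7.714 = 2502/7.714 = 324.4 µg/L.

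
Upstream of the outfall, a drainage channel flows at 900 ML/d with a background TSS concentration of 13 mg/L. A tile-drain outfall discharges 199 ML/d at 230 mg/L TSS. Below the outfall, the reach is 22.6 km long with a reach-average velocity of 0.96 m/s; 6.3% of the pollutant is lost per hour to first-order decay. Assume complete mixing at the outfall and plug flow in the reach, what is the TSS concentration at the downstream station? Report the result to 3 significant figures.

34.2 mg/L

Flow-weighted average: C = (900.0·13.00 + 199.0·230.0) / 1099 = 57470/1099 = 52.29 mg/L.
Travel time t = 22.6·1000 / 0.96 = 23540 s = 6.539 h.
6.3%/h lost → k = −ln(1 − 0.063) = 0.06507 h⁻¹.
Decay over the reach: 52.29·exp(−kt) = 52.29·0.6534 = 34.17 mg/L.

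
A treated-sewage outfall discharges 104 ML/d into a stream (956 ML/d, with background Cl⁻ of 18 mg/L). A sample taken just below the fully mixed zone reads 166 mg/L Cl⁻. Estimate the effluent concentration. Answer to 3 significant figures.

1530 mg/L

Mass balance: 956.0·18.00 + 104.0·Cₑ = 1060·166.0
→ Cₑ = (1060·166.0 − 956.0·18.00) / 104.0 = 1526 mg/L.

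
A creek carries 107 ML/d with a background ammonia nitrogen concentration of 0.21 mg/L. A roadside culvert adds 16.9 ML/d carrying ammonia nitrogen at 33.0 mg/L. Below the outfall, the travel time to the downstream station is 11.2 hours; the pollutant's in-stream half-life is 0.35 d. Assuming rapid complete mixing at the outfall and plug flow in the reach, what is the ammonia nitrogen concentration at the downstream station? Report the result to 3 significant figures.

Mass balance: C = (107.0·0.2100 + 16.90·33.00) / 123.9 = 580.2/123.9 = 4.683 mg/L.
Half-life 0.35 d → k = ln 2 / 0.35 = 1.980 d⁻¹.
First-order decay: C = 4.683·exp(−k·t) = 4.683·0.3969 = 1.858 mg/L.

1.86 mg/L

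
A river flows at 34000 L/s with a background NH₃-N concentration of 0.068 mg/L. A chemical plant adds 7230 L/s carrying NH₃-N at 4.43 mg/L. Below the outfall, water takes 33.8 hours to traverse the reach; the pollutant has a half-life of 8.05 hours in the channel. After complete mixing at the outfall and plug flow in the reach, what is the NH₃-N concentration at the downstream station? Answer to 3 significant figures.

0.0454 mg/L

Mixed concentration C = ΣQC/ΣQ = (34000·0.06800 + 7230·4.430) / 41230 = 34340/41230 = 0.8329 mg/L.
Half-life 8.05 h → k = ln 2 / 8.05 = 0.08611 h⁻¹ = 2.067 d⁻¹.
First-order decay: C = 0.8329·exp(−k·t) = 0.8329·0.05446 = 0.04536 mg/L.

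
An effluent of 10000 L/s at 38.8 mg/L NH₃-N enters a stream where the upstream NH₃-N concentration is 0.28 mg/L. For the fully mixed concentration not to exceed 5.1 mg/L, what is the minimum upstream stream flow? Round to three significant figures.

69900 L/s

Set C_mix = 5.1: (Q·0.2800 + 10000·38.80) / (Q + 10000) = 5.1
→ Q = 10000·(38.80 − 5.1)/(5.1 − 0.2800) = 69920 L/s.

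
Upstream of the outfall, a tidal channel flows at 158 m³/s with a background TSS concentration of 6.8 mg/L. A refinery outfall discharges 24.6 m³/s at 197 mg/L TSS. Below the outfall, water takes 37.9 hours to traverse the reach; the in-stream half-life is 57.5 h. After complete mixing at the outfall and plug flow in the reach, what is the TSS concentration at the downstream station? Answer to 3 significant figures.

Flow-weighted average: C = (158.0·6.800 + 24.60·197.0) / 182.6 = 5921/182.6 = 32.42 mg/L.
Half-life 57.5 h → k = ln 2 / 57.5 = 0.01205 h⁻¹ = 0.2893 d⁻¹.
After decay, C = 32.42 × e^(−kt) = 32.42 × 0.6333 = 20.53 mg/L.

20.5 mg/L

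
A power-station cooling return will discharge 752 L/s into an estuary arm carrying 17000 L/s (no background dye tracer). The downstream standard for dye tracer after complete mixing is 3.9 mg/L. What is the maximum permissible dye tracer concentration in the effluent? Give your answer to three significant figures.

92.1 mg/L

At the limit, (Qr·Cr + Qe·Cₑ)/(Qr + Qe) = 3.9:
Cₑ = (17750·3.9 − 17000·0) / 752.0 = 92.06 mg/L.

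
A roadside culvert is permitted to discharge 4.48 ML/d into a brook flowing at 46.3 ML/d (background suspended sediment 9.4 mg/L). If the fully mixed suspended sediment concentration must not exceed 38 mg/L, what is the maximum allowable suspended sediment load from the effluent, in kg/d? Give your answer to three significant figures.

Mass balance at the limit: 46.30·9.400 + 4.480·Cₑ = 50.78·38 → Cₑ = 333.6 mg/L.
4.480 ML/d = 0.05185 m³/s. Load = 0.05185 m³/s × 333.6 g/m³ × 86 400 s/d = 1494 kg/d.

1490 kg/d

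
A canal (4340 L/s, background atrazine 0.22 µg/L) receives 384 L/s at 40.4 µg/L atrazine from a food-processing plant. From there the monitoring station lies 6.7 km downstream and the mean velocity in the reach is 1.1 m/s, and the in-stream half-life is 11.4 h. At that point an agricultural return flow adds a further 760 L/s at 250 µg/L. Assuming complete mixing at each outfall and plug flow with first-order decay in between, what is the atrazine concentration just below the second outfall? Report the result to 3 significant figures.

Mass balance: C = (4340·0.2200 + 384.0·40.40) / 4724 = 16470/4724 = 3.486 µg/L; combined flow 4724 L/s.
Travel time t = 6.7·1000 / 1.1 = 6091 s = 1.692 h.
Half-life 11.4 h → k = ln 2 / 11.4 = 0.06080 h⁻¹ = 1.459 d⁻¹.
First-order decay: C = 3.486·exp(−k·t) = 3.486·0.9022 = 3.145 µg/L.
At the second outfall, C = (4724·3.145 + 760.0·250.0) / (4724 + 760.0) = 37.36 µg/L.

37.4 µg/L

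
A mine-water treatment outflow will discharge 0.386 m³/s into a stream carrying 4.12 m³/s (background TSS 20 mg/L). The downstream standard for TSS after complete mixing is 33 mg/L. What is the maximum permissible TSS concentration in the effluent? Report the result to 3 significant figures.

172 mg/L

At the limit, (Qr·Cr + Qe·Cₑ)/(Qr + Qe) = 33:
Cₑ = (4.506·33 − 4.120·20.00) / 0.3860 = 171.8 mg/L.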